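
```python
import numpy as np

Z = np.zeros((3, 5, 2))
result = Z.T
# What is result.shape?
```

(2, 5, 3)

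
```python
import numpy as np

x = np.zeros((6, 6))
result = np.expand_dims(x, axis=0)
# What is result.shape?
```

(1, 6, 6)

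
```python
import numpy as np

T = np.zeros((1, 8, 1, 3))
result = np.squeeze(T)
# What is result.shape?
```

(8, 3)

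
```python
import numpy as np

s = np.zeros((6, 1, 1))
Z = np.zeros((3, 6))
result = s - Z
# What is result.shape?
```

(6, 3, 6)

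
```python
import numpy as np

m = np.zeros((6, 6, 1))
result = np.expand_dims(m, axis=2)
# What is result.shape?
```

(6, 6, 1, 1)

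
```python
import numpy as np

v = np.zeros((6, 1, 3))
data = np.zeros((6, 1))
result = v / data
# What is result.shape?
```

(6, 6, 3)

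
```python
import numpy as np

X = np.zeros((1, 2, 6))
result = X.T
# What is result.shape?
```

(6, 2, 1)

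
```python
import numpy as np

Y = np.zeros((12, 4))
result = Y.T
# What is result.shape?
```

(4, 12)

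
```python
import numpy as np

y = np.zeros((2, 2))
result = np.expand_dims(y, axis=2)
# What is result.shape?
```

(2, 2, 1)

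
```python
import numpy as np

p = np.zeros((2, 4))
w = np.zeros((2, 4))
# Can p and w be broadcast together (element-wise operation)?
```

Yes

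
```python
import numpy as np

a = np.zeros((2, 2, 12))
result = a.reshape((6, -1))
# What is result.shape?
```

(6, 8)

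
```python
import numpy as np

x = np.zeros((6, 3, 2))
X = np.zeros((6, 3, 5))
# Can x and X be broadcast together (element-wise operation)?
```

No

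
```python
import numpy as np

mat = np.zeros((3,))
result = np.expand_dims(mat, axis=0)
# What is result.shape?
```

(1, 3)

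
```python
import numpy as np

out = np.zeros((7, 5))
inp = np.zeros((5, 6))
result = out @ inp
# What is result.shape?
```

(7, 6)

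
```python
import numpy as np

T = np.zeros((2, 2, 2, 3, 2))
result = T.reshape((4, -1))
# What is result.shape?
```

(4, 12)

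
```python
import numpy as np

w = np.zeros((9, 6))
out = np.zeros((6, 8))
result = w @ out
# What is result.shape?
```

(9, 8)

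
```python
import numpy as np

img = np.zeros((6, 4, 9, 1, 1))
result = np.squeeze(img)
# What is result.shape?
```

(6, 4, 9)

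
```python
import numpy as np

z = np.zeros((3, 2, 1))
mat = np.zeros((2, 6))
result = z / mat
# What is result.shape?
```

(3, 2, 6)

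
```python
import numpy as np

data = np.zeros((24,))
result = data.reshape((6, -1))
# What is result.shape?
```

(6, 4)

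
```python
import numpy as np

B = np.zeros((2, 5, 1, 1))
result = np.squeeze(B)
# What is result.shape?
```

(2, 5)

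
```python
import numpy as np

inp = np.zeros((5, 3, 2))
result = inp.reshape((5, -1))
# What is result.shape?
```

(5, 6)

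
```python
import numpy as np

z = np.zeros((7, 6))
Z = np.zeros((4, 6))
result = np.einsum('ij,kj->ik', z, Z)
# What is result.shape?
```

(7, 4)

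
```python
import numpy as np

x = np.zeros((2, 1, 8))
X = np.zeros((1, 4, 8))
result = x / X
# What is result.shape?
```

(2, 4, 8)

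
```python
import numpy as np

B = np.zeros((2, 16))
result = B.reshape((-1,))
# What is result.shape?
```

(32,)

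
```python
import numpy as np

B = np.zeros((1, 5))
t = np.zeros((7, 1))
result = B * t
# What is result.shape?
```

(7, 5)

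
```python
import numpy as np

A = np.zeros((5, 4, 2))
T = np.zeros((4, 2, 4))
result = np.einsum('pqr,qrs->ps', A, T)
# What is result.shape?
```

(5, 4)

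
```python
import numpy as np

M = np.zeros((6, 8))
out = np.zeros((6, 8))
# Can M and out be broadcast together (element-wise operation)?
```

Yes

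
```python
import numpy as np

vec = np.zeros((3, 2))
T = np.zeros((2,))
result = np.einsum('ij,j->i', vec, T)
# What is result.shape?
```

(3,)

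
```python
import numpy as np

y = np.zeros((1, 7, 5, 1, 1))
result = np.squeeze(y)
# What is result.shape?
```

(7, 5)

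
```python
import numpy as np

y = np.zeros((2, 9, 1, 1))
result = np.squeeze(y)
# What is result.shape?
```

(2, 9)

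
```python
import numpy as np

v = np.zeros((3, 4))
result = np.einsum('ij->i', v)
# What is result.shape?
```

(3,)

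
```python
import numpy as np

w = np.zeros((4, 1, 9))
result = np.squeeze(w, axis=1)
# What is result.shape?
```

(4, 9)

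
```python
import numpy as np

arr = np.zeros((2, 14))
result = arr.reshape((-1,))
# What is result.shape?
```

(28,)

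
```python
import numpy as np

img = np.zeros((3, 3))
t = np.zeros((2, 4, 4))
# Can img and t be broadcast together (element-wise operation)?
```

No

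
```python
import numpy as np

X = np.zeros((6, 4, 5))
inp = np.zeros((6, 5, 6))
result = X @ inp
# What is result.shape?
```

(6, 4, 6)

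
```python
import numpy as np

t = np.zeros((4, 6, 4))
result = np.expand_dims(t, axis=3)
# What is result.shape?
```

(4, 6, 4, 1)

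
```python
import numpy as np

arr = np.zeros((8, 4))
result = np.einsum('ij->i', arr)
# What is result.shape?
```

(8,)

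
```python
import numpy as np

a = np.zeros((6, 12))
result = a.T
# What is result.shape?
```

(12, 6)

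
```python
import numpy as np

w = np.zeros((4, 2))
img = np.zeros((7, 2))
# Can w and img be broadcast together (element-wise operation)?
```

No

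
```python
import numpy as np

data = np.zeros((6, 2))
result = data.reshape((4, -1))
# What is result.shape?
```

(4, 3)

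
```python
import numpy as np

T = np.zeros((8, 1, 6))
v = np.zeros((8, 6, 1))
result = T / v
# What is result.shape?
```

(8, 6, 6)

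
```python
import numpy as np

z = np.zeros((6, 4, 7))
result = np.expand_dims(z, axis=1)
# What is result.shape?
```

(6, 1, 4, 7)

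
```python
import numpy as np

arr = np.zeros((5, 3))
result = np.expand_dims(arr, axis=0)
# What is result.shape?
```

(1, 5, 3)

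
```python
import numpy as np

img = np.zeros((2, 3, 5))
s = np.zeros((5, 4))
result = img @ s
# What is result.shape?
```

(2, 3, 4)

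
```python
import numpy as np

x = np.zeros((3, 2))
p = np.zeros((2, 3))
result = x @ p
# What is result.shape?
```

(3, 3)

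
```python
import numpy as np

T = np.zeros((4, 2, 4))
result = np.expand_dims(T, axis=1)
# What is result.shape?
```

(4, 1, 2, 4)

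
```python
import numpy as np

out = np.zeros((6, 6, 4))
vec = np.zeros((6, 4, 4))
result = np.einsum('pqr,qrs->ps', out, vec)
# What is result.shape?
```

(6, 4)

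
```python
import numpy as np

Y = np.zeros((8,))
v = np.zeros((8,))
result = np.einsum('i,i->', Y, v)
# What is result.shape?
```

()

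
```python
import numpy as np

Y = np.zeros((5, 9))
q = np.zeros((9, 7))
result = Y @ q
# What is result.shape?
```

(5, 7)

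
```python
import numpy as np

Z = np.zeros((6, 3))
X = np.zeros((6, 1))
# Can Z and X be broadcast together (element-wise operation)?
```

Yes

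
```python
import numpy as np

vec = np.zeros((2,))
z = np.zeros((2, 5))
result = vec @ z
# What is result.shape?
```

(5,)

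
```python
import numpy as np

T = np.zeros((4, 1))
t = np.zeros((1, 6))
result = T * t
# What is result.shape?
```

(4, 6)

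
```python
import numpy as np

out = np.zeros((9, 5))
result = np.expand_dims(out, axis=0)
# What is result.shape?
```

(1, 9, 5)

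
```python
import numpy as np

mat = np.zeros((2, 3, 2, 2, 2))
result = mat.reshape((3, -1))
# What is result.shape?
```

(3, 16)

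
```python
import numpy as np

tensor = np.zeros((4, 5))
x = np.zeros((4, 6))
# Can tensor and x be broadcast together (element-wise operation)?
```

No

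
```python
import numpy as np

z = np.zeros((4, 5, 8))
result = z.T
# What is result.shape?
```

(8, 5, 4)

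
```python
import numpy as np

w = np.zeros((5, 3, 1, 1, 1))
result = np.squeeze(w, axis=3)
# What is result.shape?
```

(5, 3, 1, 1)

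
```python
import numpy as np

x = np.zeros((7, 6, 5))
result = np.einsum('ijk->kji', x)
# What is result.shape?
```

(5, 6, 7)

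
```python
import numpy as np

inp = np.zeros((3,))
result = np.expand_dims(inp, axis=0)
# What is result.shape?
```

(1, 3)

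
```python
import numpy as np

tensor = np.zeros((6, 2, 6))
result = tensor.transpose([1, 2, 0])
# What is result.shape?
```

(2, 6, 6)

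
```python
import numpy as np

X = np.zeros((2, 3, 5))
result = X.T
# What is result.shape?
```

(5, 3, 2)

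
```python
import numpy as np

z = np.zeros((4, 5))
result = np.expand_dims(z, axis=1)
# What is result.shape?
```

(4, 1, 5)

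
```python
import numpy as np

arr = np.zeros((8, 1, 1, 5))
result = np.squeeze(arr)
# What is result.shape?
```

(8, 5)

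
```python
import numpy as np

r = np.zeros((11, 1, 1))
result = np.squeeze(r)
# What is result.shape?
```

(11,)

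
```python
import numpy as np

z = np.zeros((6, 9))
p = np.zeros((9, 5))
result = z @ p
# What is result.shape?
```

(6, 5)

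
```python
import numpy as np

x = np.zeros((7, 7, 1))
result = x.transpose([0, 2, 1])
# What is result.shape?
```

(7, 1, 7)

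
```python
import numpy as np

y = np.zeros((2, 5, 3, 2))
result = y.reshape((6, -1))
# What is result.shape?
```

(6, 10)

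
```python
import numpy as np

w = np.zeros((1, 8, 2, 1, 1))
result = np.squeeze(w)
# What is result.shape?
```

(8, 2)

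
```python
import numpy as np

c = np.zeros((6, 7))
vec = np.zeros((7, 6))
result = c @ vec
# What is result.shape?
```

(6, 6)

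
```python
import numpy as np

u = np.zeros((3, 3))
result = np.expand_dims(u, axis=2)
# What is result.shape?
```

(3, 3, 1)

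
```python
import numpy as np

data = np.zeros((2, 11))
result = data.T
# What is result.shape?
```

(11, 2)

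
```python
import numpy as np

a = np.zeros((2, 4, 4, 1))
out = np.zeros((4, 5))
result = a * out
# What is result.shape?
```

(2, 4, 4, 5)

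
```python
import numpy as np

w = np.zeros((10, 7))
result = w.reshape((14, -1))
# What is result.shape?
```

(14, 5)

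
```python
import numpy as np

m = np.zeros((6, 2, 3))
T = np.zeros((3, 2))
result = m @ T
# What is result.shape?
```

(6, 2, 2)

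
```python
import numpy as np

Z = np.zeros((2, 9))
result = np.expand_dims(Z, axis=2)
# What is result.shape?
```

(2, 9, 1)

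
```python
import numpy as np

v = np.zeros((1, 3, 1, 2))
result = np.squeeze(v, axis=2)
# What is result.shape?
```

(1, 3, 2)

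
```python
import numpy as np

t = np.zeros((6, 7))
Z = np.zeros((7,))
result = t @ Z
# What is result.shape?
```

(6,)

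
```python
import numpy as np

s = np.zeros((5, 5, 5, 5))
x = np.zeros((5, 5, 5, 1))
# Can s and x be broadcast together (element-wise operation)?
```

Yes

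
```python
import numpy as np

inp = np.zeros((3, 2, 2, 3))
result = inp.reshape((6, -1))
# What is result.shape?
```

(6, 6)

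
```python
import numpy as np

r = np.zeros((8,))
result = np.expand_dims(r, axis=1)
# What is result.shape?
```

(8, 1)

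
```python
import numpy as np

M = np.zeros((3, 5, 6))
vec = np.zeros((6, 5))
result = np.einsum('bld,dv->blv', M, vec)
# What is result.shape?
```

(3, 5, 5)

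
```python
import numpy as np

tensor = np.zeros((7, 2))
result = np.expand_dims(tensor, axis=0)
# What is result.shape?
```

(1, 7, 2)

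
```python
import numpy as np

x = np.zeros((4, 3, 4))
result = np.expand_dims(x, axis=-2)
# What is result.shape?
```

(4, 3, 1, 4)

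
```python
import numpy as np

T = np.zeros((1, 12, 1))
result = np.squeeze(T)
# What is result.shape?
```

(12,)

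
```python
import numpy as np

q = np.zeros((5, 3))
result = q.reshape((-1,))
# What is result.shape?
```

(15,)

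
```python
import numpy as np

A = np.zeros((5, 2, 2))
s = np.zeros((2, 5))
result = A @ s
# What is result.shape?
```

(5, 2, 5)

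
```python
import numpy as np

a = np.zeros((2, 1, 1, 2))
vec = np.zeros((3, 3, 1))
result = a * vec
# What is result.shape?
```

(2, 3, 3, 2)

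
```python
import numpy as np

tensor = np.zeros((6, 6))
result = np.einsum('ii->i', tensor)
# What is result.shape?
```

(6,)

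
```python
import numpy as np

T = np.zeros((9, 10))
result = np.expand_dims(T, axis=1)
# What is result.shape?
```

(9, 1, 10)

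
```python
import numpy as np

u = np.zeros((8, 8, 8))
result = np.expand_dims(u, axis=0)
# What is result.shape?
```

(1, 8, 8, 8)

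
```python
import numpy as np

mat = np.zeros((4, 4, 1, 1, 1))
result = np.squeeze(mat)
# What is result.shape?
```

(4, 4)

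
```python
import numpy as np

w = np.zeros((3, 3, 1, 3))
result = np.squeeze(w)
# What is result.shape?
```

(3, 3, 3)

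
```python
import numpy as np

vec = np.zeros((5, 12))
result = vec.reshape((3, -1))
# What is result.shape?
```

(3, 20)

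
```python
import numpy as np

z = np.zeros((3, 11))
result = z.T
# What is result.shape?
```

(11, 3)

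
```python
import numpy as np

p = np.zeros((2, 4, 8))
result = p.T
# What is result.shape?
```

(8, 4, 2)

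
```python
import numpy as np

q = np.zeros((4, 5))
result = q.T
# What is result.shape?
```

(5, 4)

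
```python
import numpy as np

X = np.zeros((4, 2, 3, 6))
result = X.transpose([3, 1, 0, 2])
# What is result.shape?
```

(6, 2, 4, 3)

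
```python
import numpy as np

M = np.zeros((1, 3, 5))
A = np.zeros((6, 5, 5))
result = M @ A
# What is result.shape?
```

(6, 3, 5)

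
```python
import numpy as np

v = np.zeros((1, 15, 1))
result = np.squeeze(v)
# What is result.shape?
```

(15,)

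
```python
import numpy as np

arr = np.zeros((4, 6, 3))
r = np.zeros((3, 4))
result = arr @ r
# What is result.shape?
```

(4, 6, 4)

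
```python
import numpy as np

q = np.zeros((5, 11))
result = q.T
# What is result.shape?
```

(11, 5)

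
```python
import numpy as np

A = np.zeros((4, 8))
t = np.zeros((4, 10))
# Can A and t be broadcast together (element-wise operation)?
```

No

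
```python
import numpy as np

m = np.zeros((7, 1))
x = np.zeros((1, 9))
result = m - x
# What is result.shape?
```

(7, 9)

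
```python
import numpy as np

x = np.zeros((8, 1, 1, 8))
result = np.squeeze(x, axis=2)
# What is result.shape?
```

(8, 1, 8)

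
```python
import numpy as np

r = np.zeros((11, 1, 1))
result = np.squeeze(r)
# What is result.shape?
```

(11,)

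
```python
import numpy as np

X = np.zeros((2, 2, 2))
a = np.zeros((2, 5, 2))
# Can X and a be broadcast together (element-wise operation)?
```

No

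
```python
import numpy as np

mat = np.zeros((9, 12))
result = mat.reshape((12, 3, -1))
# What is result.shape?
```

(12, 3, 3)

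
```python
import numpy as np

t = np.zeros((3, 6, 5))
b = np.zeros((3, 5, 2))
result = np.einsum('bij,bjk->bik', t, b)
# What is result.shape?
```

(3, 6, 2)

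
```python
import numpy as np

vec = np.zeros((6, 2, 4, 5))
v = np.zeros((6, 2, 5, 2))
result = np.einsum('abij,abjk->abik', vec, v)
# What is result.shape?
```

(6, 2, 4, 2)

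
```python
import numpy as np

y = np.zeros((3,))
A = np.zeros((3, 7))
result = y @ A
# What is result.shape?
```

(7,)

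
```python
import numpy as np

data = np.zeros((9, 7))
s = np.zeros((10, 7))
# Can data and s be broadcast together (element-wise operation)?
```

No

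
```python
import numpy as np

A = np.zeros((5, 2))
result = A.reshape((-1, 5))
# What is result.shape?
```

(2, 5)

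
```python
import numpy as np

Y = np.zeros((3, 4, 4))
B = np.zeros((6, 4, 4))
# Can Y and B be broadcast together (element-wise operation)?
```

No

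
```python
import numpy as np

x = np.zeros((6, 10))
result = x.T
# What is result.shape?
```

(10, 6)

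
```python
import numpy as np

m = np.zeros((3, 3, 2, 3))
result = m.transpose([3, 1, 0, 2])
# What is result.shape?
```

(3, 3, 3, 2)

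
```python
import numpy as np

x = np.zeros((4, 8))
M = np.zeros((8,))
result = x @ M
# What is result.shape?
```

(4,)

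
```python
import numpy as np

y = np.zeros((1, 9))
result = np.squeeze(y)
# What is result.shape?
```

(9,)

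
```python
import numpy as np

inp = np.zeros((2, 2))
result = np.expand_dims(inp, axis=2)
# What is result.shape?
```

(2, 2, 1)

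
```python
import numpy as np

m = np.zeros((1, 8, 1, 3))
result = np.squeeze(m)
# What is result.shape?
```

(8, 3)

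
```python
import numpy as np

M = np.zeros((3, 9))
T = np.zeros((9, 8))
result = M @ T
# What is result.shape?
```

(3, 8)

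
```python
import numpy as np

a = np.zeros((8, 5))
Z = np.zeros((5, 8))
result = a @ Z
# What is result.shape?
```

(8, 8)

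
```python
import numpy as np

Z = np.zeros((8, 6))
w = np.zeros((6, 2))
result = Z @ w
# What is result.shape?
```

(8, 2)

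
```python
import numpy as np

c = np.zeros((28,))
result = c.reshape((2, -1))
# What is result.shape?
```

(2, 14)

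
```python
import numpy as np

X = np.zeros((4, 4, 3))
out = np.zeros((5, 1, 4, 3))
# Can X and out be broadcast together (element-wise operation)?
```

Yes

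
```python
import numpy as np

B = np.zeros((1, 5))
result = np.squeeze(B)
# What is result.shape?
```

(5,)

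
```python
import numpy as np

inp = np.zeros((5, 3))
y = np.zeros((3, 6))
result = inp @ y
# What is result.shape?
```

(5, 6)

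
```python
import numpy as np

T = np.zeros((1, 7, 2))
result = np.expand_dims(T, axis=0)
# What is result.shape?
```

(1, 1, 7, 2)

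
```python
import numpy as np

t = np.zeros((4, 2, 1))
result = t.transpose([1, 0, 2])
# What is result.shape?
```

(2, 4, 1)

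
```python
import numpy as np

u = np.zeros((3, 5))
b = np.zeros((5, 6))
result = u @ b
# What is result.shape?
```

(3, 6)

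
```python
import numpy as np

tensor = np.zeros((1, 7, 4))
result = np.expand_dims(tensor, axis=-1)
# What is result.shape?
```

(1, 7, 4, 1)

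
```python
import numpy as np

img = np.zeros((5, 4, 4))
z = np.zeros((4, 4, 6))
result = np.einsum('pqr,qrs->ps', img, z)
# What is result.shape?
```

(5, 6)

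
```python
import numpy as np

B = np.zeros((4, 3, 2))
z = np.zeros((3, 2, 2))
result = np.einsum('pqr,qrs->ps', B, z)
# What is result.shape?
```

(4, 2)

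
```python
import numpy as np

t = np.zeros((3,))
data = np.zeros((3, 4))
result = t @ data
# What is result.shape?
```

(4,)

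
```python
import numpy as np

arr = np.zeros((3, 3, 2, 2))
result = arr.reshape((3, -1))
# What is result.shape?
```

(3, 12)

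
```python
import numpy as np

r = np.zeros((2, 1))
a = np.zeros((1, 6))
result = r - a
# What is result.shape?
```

(2, 6)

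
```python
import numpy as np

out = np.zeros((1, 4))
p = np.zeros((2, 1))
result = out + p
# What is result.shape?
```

(2, 4)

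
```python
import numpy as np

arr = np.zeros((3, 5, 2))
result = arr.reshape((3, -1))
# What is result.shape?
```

(3, 10)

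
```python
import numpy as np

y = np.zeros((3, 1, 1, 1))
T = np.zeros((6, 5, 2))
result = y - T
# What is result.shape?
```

(3, 6, 5, 2)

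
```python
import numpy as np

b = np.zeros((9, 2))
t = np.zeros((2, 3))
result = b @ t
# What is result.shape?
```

(9, 3)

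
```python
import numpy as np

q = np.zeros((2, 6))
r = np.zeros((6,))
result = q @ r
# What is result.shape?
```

(2,)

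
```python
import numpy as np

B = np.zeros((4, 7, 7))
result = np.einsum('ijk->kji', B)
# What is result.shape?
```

(7, 7, 4)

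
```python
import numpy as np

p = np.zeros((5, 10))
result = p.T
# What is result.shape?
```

(10, 5)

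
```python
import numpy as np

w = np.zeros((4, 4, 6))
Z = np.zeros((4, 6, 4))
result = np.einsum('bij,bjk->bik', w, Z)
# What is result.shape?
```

(4, 4, 4)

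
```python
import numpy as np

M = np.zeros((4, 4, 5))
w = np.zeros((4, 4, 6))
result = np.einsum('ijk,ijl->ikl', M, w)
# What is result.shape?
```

(4, 5, 6)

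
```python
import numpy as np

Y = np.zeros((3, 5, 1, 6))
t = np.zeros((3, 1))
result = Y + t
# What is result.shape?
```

(3, 5, 3, 6)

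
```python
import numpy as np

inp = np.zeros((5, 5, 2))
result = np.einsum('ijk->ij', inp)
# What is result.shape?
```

(5, 5)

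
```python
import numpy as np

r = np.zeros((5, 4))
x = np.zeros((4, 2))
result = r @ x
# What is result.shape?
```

(5, 2)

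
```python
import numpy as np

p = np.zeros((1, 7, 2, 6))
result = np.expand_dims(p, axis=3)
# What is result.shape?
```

(1, 7, 2, 1, 6)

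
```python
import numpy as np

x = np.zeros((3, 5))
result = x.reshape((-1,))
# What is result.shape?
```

(15,)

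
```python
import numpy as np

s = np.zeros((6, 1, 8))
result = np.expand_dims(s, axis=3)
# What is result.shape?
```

(6, 1, 8, 1)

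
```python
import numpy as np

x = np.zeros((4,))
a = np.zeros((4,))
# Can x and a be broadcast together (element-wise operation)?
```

Yes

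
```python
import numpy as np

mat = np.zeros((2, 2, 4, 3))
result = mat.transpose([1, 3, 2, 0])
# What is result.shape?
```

(2, 3, 4, 2)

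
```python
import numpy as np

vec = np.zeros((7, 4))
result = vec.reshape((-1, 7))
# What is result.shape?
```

(4, 7)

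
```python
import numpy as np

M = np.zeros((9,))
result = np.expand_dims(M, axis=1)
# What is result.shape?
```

(9, 1)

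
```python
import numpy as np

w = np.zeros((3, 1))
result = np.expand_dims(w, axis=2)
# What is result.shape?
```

(3, 1, 1)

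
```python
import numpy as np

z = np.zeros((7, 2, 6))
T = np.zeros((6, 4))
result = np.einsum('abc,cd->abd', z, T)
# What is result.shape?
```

(7, 2, 4)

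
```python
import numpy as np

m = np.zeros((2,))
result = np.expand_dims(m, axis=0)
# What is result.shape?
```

(1, 2)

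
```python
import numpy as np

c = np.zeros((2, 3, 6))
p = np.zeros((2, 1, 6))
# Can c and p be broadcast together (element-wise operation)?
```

Yes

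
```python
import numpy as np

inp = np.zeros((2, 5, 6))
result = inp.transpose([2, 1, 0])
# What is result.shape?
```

(6, 5, 2)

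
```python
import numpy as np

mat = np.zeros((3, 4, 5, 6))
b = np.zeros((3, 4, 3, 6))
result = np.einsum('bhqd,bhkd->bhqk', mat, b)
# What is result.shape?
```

(3, 4, 5, 3)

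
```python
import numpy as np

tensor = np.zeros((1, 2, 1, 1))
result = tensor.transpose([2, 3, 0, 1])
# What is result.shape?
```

(1, 1, 1, 2)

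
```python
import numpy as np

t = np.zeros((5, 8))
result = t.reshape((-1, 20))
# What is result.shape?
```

(2, 20)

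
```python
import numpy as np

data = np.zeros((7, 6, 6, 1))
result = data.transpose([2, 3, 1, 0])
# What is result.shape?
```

(6, 1, 6, 7)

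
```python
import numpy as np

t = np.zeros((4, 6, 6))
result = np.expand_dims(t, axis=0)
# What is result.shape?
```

(1, 4, 6, 6)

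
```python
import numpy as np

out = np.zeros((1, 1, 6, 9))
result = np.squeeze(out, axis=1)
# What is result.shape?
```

(1, 6, 9)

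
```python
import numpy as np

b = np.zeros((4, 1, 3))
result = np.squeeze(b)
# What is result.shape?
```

(4, 3)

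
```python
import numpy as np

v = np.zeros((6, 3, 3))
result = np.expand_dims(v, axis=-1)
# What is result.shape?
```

(6, 3, 3, 1)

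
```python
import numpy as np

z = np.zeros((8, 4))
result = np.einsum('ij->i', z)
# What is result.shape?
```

(8,)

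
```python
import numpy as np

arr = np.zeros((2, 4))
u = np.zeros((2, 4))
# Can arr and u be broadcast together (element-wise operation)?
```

Yes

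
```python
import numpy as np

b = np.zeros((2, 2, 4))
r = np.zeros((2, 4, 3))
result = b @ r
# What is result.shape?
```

(2, 2, 3)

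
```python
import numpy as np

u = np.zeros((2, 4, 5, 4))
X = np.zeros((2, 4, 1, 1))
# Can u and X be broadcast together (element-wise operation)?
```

Yes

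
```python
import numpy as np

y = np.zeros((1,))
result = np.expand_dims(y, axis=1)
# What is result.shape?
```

(1, 1)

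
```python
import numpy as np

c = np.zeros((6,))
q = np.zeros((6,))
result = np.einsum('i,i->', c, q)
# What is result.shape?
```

()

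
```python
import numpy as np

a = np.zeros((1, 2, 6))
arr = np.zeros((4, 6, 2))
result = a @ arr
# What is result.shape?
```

(4, 2, 2)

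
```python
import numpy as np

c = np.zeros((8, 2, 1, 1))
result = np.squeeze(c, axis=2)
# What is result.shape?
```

(8, 2, 1)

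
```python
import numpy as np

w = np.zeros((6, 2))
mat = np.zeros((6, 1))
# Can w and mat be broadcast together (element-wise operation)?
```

Yes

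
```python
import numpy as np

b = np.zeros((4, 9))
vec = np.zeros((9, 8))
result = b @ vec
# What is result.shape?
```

(4, 8)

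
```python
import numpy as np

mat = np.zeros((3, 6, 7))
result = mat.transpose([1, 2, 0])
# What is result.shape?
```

(6, 7, 3)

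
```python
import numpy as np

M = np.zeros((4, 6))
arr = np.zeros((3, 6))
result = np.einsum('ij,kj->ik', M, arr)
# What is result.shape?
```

(4, 3)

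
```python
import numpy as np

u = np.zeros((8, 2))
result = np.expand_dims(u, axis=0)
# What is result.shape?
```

(1, 8, 2)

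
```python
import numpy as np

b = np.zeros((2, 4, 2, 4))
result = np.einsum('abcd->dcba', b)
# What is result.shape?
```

(4, 2, 4, 2)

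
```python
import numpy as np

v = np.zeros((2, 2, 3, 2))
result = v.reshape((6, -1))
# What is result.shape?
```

(6, 4)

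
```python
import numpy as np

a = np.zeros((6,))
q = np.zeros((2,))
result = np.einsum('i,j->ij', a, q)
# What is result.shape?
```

(6, 2)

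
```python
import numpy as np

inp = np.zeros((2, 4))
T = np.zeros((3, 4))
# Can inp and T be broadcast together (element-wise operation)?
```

No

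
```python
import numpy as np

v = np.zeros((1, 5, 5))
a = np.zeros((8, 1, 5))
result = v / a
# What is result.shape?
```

(8, 5, 5)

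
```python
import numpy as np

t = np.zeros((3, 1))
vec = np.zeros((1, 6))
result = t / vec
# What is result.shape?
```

(3, 6)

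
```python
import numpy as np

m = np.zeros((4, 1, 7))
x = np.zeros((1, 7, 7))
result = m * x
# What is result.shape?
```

(4, 7, 7)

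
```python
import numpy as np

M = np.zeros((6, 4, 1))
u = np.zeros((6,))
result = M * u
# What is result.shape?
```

(6, 4, 6)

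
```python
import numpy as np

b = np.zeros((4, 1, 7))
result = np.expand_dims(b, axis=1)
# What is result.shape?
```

(4, 1, 1, 7)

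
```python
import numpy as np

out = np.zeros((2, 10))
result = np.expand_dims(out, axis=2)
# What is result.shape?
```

(2, 10, 1)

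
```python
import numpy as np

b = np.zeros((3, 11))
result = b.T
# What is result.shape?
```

(11, 3)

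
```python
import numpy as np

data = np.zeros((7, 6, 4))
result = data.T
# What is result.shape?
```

(4, 6, 7)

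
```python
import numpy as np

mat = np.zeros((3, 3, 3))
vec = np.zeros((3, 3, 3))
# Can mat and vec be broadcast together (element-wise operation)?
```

Yes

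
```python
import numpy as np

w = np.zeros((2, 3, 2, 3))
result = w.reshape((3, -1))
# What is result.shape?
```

(3, 12)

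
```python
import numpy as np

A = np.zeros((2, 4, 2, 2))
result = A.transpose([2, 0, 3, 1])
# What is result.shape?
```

(2, 2, 2, 4)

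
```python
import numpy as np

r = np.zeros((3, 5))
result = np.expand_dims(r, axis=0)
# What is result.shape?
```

(1, 3, 5)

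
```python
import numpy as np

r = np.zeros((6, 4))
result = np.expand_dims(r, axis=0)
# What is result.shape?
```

(1, 6, 4)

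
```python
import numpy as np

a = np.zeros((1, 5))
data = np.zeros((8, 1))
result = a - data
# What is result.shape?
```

(8, 5)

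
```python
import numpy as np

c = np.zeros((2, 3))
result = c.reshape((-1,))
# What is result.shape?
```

(6,)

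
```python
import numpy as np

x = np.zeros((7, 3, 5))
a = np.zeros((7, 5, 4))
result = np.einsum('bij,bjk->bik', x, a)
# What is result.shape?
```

(7, 3, 4)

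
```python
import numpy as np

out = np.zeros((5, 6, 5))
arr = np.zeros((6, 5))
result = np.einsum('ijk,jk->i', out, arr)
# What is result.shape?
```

(5,)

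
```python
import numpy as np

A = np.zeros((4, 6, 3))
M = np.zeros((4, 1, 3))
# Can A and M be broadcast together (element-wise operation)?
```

Yes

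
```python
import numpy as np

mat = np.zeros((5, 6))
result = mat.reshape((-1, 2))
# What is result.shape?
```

(15, 2)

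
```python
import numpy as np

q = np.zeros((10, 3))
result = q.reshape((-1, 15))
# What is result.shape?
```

(2, 15)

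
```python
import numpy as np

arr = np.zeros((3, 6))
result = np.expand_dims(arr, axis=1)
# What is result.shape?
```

(3, 1, 6)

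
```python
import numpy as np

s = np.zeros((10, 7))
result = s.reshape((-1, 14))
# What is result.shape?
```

(5, 14)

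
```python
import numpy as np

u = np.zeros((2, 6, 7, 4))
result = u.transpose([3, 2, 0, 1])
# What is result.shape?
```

(4, 7, 2, 6)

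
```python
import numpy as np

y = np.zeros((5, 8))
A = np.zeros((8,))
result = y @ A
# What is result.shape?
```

(5,)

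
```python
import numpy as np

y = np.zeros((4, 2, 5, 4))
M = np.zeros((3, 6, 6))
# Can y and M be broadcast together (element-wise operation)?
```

No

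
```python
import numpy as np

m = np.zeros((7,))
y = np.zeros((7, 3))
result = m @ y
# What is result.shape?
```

(3,)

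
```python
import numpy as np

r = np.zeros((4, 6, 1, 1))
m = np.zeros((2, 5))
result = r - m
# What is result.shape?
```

(4, 6, 2, 5)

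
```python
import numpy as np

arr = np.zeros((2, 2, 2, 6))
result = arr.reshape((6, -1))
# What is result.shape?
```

(6, 8)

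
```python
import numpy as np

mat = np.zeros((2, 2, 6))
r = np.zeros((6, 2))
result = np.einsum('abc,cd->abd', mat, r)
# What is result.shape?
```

(2, 2, 2)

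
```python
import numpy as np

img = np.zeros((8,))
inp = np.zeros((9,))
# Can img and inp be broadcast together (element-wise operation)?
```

No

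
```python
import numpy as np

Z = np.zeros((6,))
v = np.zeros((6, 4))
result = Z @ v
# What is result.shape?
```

(4,)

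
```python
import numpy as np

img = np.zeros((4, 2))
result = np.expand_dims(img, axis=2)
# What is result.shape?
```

(4, 2, 1)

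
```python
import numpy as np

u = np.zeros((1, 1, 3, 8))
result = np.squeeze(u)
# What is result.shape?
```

(3, 8)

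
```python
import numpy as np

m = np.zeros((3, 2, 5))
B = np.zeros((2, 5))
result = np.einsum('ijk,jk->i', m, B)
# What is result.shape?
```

(3,)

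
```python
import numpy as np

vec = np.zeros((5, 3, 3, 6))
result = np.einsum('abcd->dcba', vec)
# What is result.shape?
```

(6, 3, 3, 5)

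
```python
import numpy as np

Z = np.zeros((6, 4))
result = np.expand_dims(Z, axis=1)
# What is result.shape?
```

(6, 1, 4)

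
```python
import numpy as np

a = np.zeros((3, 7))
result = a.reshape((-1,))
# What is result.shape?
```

(21,)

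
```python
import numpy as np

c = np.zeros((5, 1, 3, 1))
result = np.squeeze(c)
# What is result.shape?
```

(5, 3)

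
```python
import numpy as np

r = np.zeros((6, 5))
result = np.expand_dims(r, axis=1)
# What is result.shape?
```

(6, 1, 5)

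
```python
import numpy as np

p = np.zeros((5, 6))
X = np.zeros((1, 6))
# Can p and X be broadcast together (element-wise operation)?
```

Yes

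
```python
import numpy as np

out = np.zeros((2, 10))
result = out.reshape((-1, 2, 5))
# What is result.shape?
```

(2, 2, 5)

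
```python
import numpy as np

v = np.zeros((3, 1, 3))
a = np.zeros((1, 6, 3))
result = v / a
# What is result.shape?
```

(3, 6, 3)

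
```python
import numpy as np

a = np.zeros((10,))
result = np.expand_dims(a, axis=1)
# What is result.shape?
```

(10, 1)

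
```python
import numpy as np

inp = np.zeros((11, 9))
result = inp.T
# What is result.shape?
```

(9, 11)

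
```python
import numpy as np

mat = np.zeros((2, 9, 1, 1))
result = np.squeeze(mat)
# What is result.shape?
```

(2, 9)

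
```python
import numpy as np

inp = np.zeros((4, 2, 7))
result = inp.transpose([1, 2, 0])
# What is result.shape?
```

(2, 7, 4)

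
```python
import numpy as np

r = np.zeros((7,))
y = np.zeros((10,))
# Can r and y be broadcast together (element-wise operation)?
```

No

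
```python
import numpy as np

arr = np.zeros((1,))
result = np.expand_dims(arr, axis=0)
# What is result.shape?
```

(1, 1)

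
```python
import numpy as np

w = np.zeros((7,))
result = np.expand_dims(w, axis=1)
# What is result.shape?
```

(7, 1)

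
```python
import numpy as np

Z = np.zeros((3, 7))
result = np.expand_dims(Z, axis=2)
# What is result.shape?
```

(3, 7, 1)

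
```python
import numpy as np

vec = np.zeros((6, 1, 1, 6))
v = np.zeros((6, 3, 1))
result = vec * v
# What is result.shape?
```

(6, 6, 3, 6)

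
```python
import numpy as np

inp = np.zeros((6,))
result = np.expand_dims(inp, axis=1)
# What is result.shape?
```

(6, 1)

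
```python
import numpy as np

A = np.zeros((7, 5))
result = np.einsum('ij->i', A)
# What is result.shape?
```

(7,)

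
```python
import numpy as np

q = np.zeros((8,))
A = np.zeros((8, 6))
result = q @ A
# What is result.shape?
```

(6,)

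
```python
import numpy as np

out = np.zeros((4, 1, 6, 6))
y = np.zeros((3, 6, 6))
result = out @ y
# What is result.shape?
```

(4, 3, 6, 6)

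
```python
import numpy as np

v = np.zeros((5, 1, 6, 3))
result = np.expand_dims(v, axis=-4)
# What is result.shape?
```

(5, 1, 1, 6, 3)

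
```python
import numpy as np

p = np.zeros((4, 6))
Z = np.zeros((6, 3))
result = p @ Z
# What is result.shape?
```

(4, 3)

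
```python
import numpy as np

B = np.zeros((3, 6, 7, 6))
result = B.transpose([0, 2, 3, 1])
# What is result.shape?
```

(3, 7, 6, 6)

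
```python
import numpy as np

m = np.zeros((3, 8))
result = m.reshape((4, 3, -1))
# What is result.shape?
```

(4, 3, 2)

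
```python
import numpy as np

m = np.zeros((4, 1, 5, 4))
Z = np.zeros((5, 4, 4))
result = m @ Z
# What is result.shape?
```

(4, 5, 5, 4)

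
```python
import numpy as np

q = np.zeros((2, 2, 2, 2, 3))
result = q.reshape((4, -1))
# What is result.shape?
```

(4, 12)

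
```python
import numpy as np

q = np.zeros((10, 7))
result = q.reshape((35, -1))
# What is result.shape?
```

(35, 2)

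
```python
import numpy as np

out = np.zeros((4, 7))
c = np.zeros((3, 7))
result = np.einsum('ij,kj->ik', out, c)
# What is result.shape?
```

(4, 3)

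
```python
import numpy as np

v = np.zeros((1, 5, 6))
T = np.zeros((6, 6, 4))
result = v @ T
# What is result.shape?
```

(6, 5, 4)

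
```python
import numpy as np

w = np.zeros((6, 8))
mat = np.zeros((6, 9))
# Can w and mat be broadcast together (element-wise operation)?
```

No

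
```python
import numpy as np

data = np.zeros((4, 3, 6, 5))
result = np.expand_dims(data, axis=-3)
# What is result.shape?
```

(4, 3, 1, 6, 5)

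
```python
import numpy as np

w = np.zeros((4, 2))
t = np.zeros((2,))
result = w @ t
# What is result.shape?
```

(4,)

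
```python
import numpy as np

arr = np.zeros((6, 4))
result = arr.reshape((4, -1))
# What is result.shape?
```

(4, 6)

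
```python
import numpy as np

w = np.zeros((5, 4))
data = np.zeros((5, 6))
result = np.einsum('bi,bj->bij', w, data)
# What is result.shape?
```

(5, 4, 6)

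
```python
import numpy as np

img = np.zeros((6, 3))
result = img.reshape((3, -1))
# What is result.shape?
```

(3, 6)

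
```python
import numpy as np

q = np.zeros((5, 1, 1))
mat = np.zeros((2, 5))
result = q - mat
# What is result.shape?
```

(5, 2, 5)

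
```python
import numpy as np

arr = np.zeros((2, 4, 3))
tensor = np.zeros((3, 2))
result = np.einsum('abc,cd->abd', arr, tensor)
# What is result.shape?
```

(2, 4, 2)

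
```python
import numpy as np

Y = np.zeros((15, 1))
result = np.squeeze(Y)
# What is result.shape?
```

(15,)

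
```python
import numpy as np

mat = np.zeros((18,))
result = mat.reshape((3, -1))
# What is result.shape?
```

(3, 6)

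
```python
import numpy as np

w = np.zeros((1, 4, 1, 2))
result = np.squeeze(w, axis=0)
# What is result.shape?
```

(4, 1, 2)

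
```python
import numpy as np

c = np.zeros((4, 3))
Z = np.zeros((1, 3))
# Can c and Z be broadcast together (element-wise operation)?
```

Yes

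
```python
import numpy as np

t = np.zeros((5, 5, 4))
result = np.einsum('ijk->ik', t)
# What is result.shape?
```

(5, 4)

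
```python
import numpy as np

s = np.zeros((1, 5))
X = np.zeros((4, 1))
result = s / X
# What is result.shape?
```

(4, 5)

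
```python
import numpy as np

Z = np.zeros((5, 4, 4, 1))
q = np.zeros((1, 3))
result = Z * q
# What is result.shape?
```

(5, 4, 4, 3)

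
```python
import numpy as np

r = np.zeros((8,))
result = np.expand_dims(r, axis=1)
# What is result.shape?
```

(8, 1)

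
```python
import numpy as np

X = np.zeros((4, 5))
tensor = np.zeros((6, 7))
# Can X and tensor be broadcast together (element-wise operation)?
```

No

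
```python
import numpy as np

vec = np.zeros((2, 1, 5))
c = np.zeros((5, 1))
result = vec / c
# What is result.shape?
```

(2, 5, 5)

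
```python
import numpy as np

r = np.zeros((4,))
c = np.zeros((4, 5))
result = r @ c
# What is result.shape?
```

(5,)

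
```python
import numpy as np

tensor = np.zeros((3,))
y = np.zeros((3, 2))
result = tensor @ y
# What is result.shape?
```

(2,)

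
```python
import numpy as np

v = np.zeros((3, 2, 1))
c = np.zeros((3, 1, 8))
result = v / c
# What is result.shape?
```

(3, 2, 8)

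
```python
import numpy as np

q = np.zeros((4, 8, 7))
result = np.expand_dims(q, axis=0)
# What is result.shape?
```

(1, 4, 8, 7)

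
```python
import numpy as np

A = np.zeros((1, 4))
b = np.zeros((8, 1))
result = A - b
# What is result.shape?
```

(8, 4)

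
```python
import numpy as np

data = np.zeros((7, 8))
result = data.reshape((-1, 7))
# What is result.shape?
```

(8, 7)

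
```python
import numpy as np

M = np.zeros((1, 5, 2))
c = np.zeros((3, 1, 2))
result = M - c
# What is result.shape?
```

(3, 5, 2)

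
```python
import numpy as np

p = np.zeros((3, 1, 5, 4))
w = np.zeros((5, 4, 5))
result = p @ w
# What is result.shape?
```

(3, 5, 5, 5)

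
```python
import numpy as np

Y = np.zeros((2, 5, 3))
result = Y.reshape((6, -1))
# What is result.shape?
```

(6, 5)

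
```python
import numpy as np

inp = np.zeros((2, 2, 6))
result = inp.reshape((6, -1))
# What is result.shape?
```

(6, 4)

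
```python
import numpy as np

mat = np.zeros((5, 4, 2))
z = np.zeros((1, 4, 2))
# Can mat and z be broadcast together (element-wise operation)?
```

Yes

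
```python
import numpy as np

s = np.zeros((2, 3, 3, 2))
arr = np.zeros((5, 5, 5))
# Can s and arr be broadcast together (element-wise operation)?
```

No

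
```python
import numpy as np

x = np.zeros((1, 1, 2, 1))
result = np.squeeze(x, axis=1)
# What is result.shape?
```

(1, 2, 1)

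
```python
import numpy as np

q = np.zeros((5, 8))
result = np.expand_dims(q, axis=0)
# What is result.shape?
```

(1, 5, 8)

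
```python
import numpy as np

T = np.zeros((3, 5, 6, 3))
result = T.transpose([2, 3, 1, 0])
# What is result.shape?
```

(6, 3, 5, 3)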